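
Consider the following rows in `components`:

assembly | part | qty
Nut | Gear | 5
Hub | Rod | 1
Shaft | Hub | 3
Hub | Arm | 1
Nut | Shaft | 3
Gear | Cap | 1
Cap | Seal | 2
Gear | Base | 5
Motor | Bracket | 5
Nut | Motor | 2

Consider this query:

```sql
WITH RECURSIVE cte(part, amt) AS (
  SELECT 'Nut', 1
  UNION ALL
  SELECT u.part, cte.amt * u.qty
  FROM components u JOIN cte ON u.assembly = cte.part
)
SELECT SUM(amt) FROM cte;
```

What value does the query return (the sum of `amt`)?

Base: (Nut, amt=1).
Iteration 1: components of {Nut} -> Gear = 1*5 = 5, Motor = 1*2 = 2, Shaft = 1*3 = 3.
Iteration 2: components of {Gear,Motor,Shaft} -> Base = 5*5 = 25, Bracket = 2*5 = 10, Cap = 5*1 = 5, Hub = 3*3 = 9.
Iteration 3: components of {Base,Bracket,Cap,Hub} -> Arm = 9*1 = 9, Rod = 9*1 = 9, Seal = 5*2 = 10.
Iteration 4: no further components; recursion stops.
SUM(amt) = 1 + 3 + 2 + 5 + 9 + 10 + 25 + 5 + 9 + 9 + 10 = 88.

88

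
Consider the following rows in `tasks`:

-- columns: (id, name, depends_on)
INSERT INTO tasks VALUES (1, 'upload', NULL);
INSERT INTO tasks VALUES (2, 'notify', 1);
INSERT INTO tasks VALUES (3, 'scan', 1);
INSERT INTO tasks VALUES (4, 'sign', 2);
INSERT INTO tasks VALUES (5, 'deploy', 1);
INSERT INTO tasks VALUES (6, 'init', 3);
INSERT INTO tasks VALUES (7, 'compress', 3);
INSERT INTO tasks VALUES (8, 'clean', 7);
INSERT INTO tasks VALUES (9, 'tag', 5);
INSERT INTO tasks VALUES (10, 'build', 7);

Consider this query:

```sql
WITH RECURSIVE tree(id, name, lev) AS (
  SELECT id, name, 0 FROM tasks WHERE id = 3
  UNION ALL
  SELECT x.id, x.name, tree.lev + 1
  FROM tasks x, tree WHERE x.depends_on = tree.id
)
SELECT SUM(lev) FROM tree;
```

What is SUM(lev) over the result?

Base: id=3 (scan) at lev 0.
Iteration 1: rows with depends_on in {3} -> init (id 6, lev 1), compress (id 7, lev 1).
Iteration 2: rows with depends_on in {6,7} -> clean (id 8, lev 2), build (id 10, lev 2).
Iteration 3: no rows with depends_on in {8,10}; recursion stops.
SUM(lev) = 0 + 1 + 1 + 2 + 2 = 6.

6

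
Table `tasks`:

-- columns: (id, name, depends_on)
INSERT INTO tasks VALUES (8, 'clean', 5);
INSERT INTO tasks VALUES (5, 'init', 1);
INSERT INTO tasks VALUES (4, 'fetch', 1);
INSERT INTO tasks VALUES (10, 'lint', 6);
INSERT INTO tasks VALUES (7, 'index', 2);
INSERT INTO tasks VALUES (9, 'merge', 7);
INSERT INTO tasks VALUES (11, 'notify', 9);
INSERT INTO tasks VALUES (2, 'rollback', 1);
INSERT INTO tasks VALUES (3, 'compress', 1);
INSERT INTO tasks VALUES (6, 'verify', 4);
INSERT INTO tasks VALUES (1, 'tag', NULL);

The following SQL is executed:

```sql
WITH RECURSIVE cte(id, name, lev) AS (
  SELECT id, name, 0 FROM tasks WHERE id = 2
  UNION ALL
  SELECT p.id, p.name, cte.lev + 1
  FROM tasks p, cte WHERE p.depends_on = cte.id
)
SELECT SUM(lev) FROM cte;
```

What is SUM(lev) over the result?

6

Base: id=2 (rollback) at lev 0.
Iteration 1: rows with depends_on in {2} -> index (id 7, lev 1).
Iteration 2: rows with depends_on in {7} -> merge (id 9, lev 2).
Iteration 3: rows with depends_on in {9} -> notify (id 11, lev 3).
Iteration 4: no rows with depends_on in {11}; recursion stops.
SUM(lev) = 0 + 1 + 2 + 3 = 6.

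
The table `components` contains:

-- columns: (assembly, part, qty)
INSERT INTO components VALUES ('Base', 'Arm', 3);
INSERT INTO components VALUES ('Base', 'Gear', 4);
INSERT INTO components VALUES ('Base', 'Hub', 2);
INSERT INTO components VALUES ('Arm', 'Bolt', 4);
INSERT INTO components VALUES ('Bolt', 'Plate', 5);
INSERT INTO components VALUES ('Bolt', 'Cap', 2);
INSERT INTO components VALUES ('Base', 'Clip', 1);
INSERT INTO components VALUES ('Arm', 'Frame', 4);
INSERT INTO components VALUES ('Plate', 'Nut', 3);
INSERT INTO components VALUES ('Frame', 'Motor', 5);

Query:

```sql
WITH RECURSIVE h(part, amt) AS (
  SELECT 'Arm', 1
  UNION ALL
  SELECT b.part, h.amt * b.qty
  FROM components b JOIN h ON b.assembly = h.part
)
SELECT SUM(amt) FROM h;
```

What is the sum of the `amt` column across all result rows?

Base: (Arm, amt=1).
Iteration 1: components of {Arm} -> Bolt = 1*4 = 4, Frame = 1*4 = 4.
Iteration 2: components of {Bolt,Frame} -> Cap = 4*2 = 8, Motor = 4*5 = 20, Plate = 4*5 = 20.
Iteration 3: components of {Cap,Motor,Plate} -> Nut = 20*3 = 60.
Iteration 4: no further components; recursion stops.
SUM(amt) = 1 + 4 + 4 + 20 + 8 + 20 + 60 = 117.

117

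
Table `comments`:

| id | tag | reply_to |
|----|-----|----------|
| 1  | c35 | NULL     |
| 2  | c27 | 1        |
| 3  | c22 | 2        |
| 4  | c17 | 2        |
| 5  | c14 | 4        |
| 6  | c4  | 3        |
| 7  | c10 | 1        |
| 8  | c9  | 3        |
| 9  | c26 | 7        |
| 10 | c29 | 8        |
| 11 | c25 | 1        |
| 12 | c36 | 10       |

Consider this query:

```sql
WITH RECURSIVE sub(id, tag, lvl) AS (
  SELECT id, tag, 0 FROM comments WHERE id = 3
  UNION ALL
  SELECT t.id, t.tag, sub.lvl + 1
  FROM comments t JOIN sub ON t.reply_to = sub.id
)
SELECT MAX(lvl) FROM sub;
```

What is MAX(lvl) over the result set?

Base: id=3 (c22) at lvl 0.
Iteration 1: rows with reply_to in {3} -> c4 (id 6, lvl 1), c9 (id 8, lvl 1).
Iteration 2: rows with reply_to in {6,8} -> c29 (id 10, lvl 2).
Iteration 3: rows with reply_to in {10} -> c36 (id 12, lvl 3).
Iteration 4: no rows with reply_to in {12}; recursion stops.
lvl values: 0, 1, 1, 2, 3; the maximum is 3.

3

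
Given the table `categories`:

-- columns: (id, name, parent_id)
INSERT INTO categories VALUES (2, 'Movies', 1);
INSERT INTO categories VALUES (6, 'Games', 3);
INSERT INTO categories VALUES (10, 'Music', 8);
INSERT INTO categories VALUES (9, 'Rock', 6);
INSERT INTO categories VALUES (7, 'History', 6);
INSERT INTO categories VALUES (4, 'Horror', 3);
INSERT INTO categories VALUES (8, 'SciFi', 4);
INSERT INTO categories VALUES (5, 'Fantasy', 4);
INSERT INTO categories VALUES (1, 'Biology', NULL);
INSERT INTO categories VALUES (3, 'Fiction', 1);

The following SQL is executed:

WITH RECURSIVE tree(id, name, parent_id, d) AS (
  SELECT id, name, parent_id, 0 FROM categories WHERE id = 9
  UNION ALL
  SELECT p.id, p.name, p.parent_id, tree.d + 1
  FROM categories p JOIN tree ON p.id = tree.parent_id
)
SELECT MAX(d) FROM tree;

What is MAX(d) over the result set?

3

Base: id=9 (Rock), parent_id=6, d 0.
Iteration 1: join on id=6 -> Games (id 6, parent_id=3, d 1).
Iteration 2: join on id=3 -> Fiction (id 3, parent_id=1, d 2).
Iteration 3: join on id=1 -> Biology (id 1, parent_id=NULL, d 3).
Iteration 4: parent_id is NULL; no match; recursion stops.
d values: 0, 1, 2, 3; the maximum is 3.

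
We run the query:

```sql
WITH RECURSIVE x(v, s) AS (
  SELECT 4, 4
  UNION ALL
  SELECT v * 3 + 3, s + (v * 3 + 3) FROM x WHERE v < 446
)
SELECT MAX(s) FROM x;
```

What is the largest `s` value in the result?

Base: v=4, s=4.
Iteration 1: 4 < 446 holds -> v = 4 * 3 + 3 = 15, s = 4 + 15 = 19.
Iteration 2: 15 < 446 holds -> v = 15 * 3 + 3 = 48, s = 19 + 48 = 67.
Iteration 3: 48 < 446 holds -> v = 48 * 3 + 3 = 147, s = 67 + 147 = 214.
Iteration 4: 147 < 446 holds -> v = 147 * 3 + 3 = 444, s = 214 + 444 = 658.
Iteration 5: 444 < 446 holds -> v = 444 * 3 + 3 = 1335, s = 658 + 1335 = 1993.
Iteration 6: 1335 < 446 fails; recursion stops.
s values: 4, 19, 67, 214, 658, 1993; the maximum is 1993.

1993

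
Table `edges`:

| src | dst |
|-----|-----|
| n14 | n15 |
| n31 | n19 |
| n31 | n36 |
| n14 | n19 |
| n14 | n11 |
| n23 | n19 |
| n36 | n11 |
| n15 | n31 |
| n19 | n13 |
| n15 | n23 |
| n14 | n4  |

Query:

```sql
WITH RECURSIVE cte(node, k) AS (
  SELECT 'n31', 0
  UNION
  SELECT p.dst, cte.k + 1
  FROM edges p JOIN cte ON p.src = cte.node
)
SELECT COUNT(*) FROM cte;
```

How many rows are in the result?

Base: (n31, k=0).
Iteration 1: edges from {n31} -> (n19, k=1), (n36, k=1).
Iteration 2: edges from {n19,n36} -> (n11, k=2), (n13, k=2).
Iteration 3: no outgoing edges from {n11,n13}; recursion stops.
Total rows emitted: 5.

5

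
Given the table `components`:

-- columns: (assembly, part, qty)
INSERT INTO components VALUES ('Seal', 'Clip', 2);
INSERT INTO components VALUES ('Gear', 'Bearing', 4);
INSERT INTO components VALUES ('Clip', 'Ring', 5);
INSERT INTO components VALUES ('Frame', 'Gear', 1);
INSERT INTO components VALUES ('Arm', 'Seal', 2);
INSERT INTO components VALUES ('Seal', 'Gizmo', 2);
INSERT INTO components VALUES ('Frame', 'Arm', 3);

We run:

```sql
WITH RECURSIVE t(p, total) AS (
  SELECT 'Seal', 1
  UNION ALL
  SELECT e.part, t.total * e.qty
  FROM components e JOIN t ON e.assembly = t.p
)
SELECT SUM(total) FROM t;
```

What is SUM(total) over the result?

15

Base: (Seal, total=1).
Iteration 1: components of {Seal} -> Clip = 1*2 = 2, Gizmo = 1*2 = 2.
Iteration 2: components of {Clip,Gizmo} -> Ring = 2*5 = 10.
Iteration 3: no further components; recursion stops.
SUM(total) = 1 + 2 + 2 + 10 = 15.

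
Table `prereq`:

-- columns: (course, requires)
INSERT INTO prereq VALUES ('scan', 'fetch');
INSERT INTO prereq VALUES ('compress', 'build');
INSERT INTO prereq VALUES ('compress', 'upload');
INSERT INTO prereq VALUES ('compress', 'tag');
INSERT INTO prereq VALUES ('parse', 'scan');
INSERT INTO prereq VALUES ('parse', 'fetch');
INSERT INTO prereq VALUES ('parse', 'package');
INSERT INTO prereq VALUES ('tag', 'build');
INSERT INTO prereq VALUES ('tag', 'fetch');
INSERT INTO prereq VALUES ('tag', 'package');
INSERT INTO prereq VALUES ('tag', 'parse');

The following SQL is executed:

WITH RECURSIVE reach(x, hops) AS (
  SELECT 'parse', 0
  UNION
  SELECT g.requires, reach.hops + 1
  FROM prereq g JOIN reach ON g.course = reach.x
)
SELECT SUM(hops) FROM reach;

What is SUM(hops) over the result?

5

Base: (parse, hops=0).
Iteration 1: edges from {parse} -> (fetch, hops=1), (package, hops=1), (scan, hops=1).
Iteration 2: edges from {fetch,package,scan} -> (fetch, hops=2).
Iteration 3: no outgoing edges from {fetch}; recursion stops.
SUM(hops) = 0 + 1 + 1 + 1 + 2 = 5.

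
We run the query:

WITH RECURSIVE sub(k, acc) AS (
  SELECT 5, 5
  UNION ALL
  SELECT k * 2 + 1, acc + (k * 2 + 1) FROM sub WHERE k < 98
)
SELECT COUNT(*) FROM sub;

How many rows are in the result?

Base: k=5, acc=5.
Iteration 1: 5 < 98 holds -> k = 5 * 2 + 1 = 11, acc = 5 + 11 = 16.
Iteration 2: 11 < 98 holds -> k = 11 * 2 + 1 = 23, acc = 16 + 23 = 39.
Iteration 3: 23 < 98 holds -> k = 23 * 2 + 1 = 47, acc = 39 + 47 = 86.
Iteration 4: 47 < 98 holds -> k = 47 * 2 + 1 = 95, acc = 86 + 95 = 181.
Iteration 5: 95 < 98 holds -> k = 95 * 2 + 1 = 191, acc = 181 + 191 = 372.
Iteration 6: 191 < 98 fails; recursion stops.
Total rows emitted: 6.

6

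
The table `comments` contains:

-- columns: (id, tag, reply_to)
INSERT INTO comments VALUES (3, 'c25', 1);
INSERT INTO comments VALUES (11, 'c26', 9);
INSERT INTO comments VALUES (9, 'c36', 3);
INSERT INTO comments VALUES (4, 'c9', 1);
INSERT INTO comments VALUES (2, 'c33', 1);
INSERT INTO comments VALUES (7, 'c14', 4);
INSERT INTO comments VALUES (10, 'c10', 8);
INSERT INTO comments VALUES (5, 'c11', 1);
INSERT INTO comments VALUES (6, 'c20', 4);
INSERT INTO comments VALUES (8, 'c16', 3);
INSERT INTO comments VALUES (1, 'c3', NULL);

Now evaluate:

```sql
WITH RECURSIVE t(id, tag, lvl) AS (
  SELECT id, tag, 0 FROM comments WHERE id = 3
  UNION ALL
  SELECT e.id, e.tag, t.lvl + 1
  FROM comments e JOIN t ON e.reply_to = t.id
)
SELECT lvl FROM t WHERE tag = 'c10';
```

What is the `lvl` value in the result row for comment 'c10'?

2

Base: id=3 (c25) at lvl 0.
Iteration 1: rows with reply_to in {3} -> c16 (id 8, lvl 1), c36 (id 9, lvl 1).
Iteration 2: rows with reply_to in {8,9} -> c10 (id 10, lvl 2), c26 (id 11, lvl 2).
Iteration 3: no rows with reply_to in {10,11}; recursion stops.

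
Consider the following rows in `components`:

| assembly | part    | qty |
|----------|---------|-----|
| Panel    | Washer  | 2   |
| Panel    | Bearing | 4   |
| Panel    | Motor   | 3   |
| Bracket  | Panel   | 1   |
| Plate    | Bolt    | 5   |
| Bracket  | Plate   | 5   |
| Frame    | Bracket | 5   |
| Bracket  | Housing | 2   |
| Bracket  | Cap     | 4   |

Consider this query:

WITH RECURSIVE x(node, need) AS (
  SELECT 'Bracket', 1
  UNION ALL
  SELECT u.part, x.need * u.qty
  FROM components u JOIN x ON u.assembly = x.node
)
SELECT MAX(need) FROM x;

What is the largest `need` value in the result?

Base: (Bracket, need=1).
Iteration 1: components of {Bracket} -> Cap = 1*4 = 4, Housing = 1*2 = 2, Panel = 1*1 = 1, Plate = 1*5 = 5.
Iteration 2: components of {Cap,Housing,Panel,Plate} -> Bearing = 1*4 = 4, Bolt = 5*5 = 25, Motor = 1*3 = 3, Washer = 1*2 = 2.
Iteration 3: no further components; recursion stops.
need values: 1, 4, 2, 1, 5, 3, 4, 2, 25; the maximum is 25.

25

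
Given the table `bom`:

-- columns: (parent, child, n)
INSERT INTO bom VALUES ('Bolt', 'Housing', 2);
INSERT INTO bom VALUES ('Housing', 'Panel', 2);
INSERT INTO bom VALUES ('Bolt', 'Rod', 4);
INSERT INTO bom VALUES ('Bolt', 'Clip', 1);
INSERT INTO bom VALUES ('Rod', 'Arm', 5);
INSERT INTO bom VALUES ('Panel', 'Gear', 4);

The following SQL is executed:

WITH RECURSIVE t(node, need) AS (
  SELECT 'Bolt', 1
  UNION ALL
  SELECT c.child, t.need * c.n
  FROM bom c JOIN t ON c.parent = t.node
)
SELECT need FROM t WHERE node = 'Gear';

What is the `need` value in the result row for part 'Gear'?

Base: (Bolt, need=1).
Iteration 1: components of {Bolt} -> Clip = 1*1 = 1, Housing = 1*2 = 2, Rod = 1*4 = 4.
Iteration 2: components of {Clip,Housing,Rod} -> Arm = 4*5 = 20, Panel = 2*2 = 4.
Iteration 3: components of {Arm,Panel} -> Gear = 4*4 = 16.
Iteration 4: no further components; recursion stops.

16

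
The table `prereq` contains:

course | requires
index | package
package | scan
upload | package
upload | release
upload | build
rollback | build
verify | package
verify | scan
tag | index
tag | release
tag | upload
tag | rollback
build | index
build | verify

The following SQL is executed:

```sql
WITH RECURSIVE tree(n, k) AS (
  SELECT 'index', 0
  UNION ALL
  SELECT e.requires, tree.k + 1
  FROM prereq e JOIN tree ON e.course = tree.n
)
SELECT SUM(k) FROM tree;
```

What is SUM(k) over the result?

Base: (index, k=0).
Iteration 1: edges from {index} -> (package, k=1).
Iteration 2: edges from {package} -> (scan, k=2).
Iteration 3: no outgoing edges from {scan}; recursion stops.
SUM(k) = 0 + 1 + 2 = 3.

3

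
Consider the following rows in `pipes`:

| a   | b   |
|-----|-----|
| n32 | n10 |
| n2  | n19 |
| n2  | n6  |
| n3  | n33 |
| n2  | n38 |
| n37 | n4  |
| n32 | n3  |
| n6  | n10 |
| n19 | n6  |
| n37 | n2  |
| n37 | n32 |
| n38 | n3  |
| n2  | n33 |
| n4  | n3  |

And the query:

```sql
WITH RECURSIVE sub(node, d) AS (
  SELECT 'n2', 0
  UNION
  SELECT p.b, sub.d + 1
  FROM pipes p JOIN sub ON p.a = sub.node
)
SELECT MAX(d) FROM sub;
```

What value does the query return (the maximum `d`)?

Base: (n2, d=0).
Iteration 1: edges from {n2} -> (n19, d=1), (n33, d=1), (n38, d=1), (n6, d=1).
Iteration 2: edges from {n19,n33,n38,n6} -> (n10, d=2), (n3, d=2), (n6, d=2).
Iteration 3: edges from {n10,n3,n6} -> (n10, d=3), (n33, d=3).
Iteration 4: no outgoing edges from {n10,n33}; recursion stops.
d values: 0, 1, 1, 1, 1, 2, 2, 2, 3, 3; the maximum is 3.

3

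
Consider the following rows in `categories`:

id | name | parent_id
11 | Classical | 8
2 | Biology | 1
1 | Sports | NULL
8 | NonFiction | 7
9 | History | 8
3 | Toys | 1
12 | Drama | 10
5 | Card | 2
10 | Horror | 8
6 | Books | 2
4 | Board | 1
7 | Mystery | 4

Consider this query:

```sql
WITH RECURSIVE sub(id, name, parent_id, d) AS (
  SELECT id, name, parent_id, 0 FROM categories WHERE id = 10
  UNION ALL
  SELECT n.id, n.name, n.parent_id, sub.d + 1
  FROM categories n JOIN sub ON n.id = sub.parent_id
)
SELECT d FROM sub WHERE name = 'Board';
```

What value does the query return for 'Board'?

3

Base: id=10 (Horror), parent_id=8, d 0.
Iteration 1: join on id=8 -> NonFiction (id 8, parent_id=7, d 1).
Iteration 2: join on id=7 -> Mystery (id 7, parent_id=4, d 2).
Iteration 3: join on id=4 -> Board (id 4, parent_id=1, d 3).
Iteration 4: join on id=1 -> Sports (id 1, parent_id=NULL, d 4).
Iteration 5: parent_id is NULL; no match; recursion stops.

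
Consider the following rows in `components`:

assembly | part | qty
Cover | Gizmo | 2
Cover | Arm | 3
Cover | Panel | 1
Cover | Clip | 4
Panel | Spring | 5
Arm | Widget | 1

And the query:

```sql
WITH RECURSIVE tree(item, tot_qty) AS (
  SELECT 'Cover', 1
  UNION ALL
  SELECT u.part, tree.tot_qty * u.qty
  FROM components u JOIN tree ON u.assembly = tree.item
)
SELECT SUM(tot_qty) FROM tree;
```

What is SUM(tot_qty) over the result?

19

Base: (Cover, tot_qty=1).
Iteration 1: components of {Cover} -> Arm = 1*3 = 3, Clip = 1*4 = 4, Gizmo = 1*2 = 2, Panel = 1*1 = 1.
Iteration 2: components of {Arm,Clip,Gizmo,Panel} -> Spring = 1*5 = 5, Widget = 3*1 = 3.
Iteration 3: no further components; recursion stops.
SUM(tot_qty) = 1 + 2 + 3 + 1 + 4 + 3 + 5 = 19.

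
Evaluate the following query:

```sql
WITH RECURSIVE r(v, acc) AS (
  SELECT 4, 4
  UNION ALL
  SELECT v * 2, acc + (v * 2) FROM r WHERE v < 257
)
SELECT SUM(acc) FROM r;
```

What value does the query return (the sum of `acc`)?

2008

Base: v=4, acc=4.
Iteration 1: 4 < 257 holds -> v = 4 * 2 = 8, acc = 4 + 8 = 12.
Iteration 2: 8 < 257 holds -> v = 8 * 2 = 16, acc = 12 + 16 = 28.
Iteration 3: 16 < 257 holds -> v = 16 * 2 = 32, acc = 28 + 32 = 60.
Iteration 4: 32 < 257 holds -> v = 32 * 2 = 64, acc = 60 + 64 = 124.
Iteration 5: 64 < 257 holds -> v = 64 * 2 = 128, acc = 124 + 128 = 252.
Iteration 6: 128 < 257 holds -> v = 128 * 2 = 256, acc = 252 + 256 = 508.
Iteration 7: 256 < 257 holds -> v = 256 * 2 = 512, acc = 508 + 512 = 1020.
Iteration 8: 512 < 257 fails; recursion stops.
SUM(acc) = 4 + 12 + 28 + 60 + 124 + 252 + 508 + 1020 = 2008.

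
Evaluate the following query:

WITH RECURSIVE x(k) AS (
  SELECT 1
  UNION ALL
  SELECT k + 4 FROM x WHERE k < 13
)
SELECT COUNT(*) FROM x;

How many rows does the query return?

Base: k=1.
Iteration 1: 1 < 13 holds -> k = 1 + 4 = 5.
Iteration 2: 5 < 13 holds -> k = 5 + 4 = 9.
Iteration 3: 9 < 13 holds -> k = 9 + 4 = 13.
Iteration 4: 13 < 13 fails; recursion stops.
Total rows emitted: 4.

4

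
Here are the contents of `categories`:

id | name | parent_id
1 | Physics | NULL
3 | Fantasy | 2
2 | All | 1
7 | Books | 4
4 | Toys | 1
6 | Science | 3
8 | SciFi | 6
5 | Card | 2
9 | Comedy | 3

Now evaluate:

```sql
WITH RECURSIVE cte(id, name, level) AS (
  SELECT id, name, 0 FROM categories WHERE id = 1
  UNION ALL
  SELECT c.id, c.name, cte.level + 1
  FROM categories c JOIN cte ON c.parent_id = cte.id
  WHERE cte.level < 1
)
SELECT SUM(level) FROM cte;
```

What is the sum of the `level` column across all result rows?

Base: id=1 (Physics) at level 0.
Iteration 1: rows with parent_id in {1} -> All (id 2, level 1), Toys (id 4, level 1).
Iteration 2: level < 1 fails for all current rows; recursion stops.
SUM(level) = 0 + 1 + 1 = 2.

2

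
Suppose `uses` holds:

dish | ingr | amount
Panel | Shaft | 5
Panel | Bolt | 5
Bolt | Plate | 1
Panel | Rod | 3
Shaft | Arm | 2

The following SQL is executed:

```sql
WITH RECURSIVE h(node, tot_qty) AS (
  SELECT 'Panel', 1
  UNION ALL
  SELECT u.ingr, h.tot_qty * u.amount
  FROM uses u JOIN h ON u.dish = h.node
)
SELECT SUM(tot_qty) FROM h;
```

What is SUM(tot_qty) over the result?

Base: (Panel, tot_qty=1).
Iteration 1: components of {Panel} -> Bolt = 1*5 = 5, Rod = 1*3 = 3, Shaft = 1*5 = 5.
Iteration 2: components of {Bolt,Rod,Shaft} -> Arm = 5*2 = 10, Plate = 5*1 = 5.
Iteration 3: no further components; recursion stops.
SUM(tot_qty) = 1 + 5 + 5 + 3 + 10 + 5 = 29.

29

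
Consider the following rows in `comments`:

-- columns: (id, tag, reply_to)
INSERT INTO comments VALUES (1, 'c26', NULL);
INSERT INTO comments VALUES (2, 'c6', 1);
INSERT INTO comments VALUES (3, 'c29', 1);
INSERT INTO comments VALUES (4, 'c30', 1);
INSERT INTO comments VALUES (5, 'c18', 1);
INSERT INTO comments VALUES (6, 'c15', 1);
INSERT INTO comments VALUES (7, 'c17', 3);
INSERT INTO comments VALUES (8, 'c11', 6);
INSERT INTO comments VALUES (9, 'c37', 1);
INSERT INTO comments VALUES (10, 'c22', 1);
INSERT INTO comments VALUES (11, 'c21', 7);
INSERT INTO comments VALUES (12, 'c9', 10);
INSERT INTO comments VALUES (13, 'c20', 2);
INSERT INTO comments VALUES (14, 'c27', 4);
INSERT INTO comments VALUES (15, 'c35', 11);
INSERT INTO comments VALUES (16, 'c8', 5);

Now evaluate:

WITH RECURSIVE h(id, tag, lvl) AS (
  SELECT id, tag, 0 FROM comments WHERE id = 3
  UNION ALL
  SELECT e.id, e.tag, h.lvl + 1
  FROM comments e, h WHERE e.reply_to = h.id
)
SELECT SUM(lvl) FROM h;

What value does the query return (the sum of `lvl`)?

6

Base: id=3 (c29) at lvl 0.
Iteration 1: rows with reply_to in {3} -> c17 (id 7, lvl 1).
Iteration 2: rows with reply_to in {7} -> c21 (id 11, lvl 2).
Iteration 3: rows with reply_to in {11} -> c35 (id 15, lvl 3).
Iteration 4: no rows with reply_to in {15}; recursion stops.
SUM(lvl) = 0 + 1 + 2 + 3 = 6.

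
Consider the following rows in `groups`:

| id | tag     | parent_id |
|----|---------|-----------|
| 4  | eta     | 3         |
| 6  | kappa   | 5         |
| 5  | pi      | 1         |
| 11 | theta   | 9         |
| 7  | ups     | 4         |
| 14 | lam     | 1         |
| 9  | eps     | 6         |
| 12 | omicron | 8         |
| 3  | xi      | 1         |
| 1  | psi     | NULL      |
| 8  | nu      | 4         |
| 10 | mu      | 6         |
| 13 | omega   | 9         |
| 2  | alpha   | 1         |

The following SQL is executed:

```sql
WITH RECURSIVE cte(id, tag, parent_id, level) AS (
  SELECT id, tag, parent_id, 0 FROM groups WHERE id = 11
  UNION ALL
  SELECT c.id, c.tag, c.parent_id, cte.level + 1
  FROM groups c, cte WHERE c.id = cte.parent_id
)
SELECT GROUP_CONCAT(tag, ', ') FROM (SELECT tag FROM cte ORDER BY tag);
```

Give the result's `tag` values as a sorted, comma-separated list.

Base: id=11 (theta), parent_id=9, level 0.
Iteration 1: join on id=9 -> eps (id 9, parent_id=6, level 1).
Iteration 2: join on id=6 -> kappa (id 6, parent_id=5, level 2).
Iteration 3: join on id=5 -> pi (id 5, parent_id=1, level 3).
Iteration 4: join on id=1 -> psi (id 1, parent_id=NULL, level 4).
Iteration 5: parent_id is NULL; no match; recursion stops.

eps, kappa, pi, psi, theta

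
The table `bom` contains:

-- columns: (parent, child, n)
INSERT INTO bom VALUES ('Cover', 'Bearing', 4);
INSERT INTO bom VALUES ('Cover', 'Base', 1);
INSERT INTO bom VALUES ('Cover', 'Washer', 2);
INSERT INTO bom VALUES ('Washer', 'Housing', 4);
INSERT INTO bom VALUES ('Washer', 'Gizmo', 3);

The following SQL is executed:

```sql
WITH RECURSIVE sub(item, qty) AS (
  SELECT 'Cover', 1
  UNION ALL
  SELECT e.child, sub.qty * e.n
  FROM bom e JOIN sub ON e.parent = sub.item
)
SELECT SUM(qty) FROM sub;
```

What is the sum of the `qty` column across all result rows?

22

Base: (Cover, qty=1).
Iteration 1: components of {Cover} -> Base = 1*1 = 1, Bearing = 1*4 = 4, Washer = 1*2 = 2.
Iteration 2: components of {Base,Bearing,Washer} -> Gizmo = 2*3 = 6, Housing = 2*4 = 8.
Iteration 3: no further components; recursion stops.
SUM(qty) = 1 + 4 + 1 + 2 + 8 + 6 = 22.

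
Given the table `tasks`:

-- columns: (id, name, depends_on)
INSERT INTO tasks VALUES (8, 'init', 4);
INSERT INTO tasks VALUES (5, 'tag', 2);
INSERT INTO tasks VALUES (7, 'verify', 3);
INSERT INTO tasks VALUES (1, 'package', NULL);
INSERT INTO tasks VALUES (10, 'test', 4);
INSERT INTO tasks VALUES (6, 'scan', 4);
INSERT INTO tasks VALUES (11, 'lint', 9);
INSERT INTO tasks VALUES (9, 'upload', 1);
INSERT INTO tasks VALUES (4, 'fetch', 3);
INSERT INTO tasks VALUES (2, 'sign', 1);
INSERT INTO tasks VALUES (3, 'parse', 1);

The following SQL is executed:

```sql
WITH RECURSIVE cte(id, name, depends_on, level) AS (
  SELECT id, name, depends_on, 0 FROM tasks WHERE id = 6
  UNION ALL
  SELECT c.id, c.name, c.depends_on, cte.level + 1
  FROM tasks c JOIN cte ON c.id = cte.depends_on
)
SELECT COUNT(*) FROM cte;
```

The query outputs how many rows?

4

Base: id=6 (scan), depends_on=4, level 0.
Iteration 1: join on id=4 -> fetch (id 4, depends_on=3, level 1).
Iteration 2: join on id=3 -> parse (id 3, depends_on=1, level 2).
Iteration 3: join on id=1 -> package (id 1, depends_on=NULL, level 3).
Iteration 4: depends_on is NULL; no match; recursion stops.
Total rows emitted: 4.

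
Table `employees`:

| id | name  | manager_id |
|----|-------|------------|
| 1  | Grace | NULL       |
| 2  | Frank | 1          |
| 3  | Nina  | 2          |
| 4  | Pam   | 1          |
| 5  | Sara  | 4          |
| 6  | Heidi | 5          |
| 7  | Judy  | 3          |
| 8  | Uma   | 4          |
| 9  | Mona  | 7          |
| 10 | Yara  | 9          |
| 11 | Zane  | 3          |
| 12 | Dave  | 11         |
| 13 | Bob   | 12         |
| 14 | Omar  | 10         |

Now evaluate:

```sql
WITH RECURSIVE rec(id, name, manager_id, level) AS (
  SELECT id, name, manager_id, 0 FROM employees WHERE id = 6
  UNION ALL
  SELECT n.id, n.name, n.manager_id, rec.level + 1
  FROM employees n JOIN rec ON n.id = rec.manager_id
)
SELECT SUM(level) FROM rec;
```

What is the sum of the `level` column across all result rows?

6

Base: id=6 (Heidi), manager_id=5, level 0.
Iteration 1: join on id=5 -> Sara (id 5, manager_id=4, level 1).
Iteration 2: join on id=4 -> Pam (id 4, manager_id=1, level 2).
Iteration 3: join on id=1 -> Grace (id 1, manager_id=NULL, level 3).
Iteration 4: manager_id is NULL; no match; recursion stops.
SUM(level) = 0 + 1 + 2 + 3 = 6.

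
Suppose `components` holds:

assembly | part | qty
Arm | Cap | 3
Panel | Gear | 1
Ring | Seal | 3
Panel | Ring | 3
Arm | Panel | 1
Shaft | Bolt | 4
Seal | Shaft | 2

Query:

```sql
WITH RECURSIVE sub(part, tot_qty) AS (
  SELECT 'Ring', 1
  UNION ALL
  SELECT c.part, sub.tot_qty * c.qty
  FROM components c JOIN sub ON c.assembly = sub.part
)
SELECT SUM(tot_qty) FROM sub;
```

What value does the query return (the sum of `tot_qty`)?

34

Base: (Ring, tot_qty=1).
Iteration 1: components of {Ring} -> Seal = 1*3 = 3.
Iteration 2: components of {Seal} -> Shaft = 3*2 = 6.
Iteration 3: components of {Shaft} -> Bolt = 6*4 = 24.
Iteration 4: no further components; recursion stops.
SUM(tot_qty) = 1 + 3 + 6 + 24 = 34.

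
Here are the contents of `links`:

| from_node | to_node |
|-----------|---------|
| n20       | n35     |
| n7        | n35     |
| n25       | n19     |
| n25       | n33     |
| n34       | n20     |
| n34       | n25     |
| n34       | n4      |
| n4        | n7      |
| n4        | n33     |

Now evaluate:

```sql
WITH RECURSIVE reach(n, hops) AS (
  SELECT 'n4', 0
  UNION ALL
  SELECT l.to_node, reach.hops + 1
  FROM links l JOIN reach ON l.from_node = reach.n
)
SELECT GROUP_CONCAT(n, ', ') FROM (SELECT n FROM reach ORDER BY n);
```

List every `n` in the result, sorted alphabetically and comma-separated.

Base: (n4, hops=0).
Iteration 1: edges from {n4} -> (n33, hops=1), (n7, hops=1).
Iteration 2: edges from {n33,n7} -> (n35, hops=2).
Iteration 3: no outgoing edges from {n35}; recursion stops.

n33, n35, n4, n7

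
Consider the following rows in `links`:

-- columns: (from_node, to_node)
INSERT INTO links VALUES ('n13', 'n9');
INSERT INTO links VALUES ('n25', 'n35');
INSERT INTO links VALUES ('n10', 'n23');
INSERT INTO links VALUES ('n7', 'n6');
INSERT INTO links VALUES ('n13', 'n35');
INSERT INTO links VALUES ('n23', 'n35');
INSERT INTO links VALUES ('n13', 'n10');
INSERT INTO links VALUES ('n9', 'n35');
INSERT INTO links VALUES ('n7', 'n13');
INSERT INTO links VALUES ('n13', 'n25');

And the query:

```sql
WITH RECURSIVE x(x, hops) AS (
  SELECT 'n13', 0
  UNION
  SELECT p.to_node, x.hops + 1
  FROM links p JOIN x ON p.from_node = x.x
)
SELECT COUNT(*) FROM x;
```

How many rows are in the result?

8

Base: (n13, hops=0).
Iteration 1: edges from {n13} -> (n10, hops=1), (n25, hops=1), (n35, hops=1), (n9, hops=1).
Iteration 2: edges from {n10,n25,n35,n9} -> (n23, hops=2), (n35, hops=2). [UNION drops 1 duplicate row(s)]
Iteration 3: edges from {n23,n35} -> (n35, hops=3).
Iteration 4: no outgoing edges from {n35}; recursion stops.
Total rows emitted: 8.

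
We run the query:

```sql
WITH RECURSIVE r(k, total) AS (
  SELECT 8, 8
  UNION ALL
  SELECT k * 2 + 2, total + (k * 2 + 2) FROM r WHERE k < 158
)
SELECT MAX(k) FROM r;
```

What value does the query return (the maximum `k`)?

158

Base: k=8, total=8.
Iteration 1: 8 < 158 holds -> k = 8 * 2 + 2 = 18, total = 8 + 18 = 26.
Iteration 2: 18 < 158 holds -> k = 18 * 2 + 2 = 38, total = 26 + 38 = 64.
Iteration 3: 38 < 158 holds -> k = 38 * 2 + 2 = 78, total = 64 + 78 = 142.
Iteration 4: 78 < 158 holds -> k = 78 * 2 + 2 = 158, total = 142 + 158 = 300.
Iteration 5: 158 < 158 fails; recursion stops.
k values: 8, 18, 38, 78, 158; the maximum is 158.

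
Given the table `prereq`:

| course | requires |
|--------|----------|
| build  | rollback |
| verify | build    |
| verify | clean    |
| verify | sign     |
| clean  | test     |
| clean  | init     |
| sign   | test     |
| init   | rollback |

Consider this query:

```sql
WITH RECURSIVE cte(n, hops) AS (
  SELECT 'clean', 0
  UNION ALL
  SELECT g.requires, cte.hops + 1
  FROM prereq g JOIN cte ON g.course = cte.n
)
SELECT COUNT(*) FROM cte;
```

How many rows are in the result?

4

Base: (clean, hops=0).
Iteration 1: edges from {clean} -> (init, hops=1), (test, hops=1).
Iteration 2: edges from {init,test} -> (rollback, hops=2).
Iteration 3: no outgoing edges from {rollback}; recursion stops.
Total rows emitted: 4.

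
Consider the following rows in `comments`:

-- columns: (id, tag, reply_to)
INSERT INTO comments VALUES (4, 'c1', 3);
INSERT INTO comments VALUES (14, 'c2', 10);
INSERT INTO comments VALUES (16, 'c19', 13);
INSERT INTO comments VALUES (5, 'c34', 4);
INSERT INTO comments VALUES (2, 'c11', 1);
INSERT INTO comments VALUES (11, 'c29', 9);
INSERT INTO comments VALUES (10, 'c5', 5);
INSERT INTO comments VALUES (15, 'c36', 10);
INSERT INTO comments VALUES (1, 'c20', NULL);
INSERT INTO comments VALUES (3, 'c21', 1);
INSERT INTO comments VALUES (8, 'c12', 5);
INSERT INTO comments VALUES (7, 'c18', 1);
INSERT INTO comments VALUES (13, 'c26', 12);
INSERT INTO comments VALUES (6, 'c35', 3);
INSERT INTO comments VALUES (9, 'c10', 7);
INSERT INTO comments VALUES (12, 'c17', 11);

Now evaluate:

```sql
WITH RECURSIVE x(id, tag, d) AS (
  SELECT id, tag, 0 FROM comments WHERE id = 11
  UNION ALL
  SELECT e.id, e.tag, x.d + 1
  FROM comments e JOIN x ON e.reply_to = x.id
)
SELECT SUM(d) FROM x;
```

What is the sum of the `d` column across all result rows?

Base: id=11 (c29) at d 0.
Iteration 1: rows with reply_to in {11} -> c17 (id 12, d 1).
Iteration 2: rows with reply_to in {12} -> c26 (id 13, d 2).
Iteration 3: rows with reply_to in {13} -> c19 (id 16, d 3).
Iteration 4: no rows with reply_to in {16}; recursion stops.
SUM(d) = 0 + 1 + 2 + 3 = 6.

6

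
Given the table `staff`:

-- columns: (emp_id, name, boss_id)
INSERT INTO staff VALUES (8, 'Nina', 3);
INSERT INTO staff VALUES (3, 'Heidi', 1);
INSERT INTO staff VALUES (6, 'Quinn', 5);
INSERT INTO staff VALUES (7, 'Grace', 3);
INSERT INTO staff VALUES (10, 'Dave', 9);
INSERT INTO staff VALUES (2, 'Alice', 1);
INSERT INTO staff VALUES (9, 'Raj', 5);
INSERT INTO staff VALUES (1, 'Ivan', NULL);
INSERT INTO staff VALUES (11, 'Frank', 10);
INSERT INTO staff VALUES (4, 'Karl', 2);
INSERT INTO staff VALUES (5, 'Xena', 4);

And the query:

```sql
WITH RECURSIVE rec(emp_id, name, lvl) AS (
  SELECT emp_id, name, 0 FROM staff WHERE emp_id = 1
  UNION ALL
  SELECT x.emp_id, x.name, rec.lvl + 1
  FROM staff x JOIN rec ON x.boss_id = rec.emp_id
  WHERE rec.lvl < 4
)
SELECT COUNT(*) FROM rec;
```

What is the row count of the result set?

9

Base: emp_id=1 (Ivan) at lvl 0.
Iteration 1: rows with boss_id in {1} -> Alice (id 2, lvl 1), Heidi (id 3, lvl 1).
Iteration 2: rows with boss_id in {2,3} -> Karl (id 4, lvl 2), Grace (id 7, lvl 2), Nina (id 8, lvl 2).
Iteration 3: rows with boss_id in {4,7,8} -> Xena (id 5, lvl 3).
Iteration 4: rows with boss_id in {5} -> Quinn (id 6, lvl 4), Raj (id 9, lvl 4).
Iteration 5: lvl < 4 fails for all current rows; recursion stops.
Total rows emitted: 9.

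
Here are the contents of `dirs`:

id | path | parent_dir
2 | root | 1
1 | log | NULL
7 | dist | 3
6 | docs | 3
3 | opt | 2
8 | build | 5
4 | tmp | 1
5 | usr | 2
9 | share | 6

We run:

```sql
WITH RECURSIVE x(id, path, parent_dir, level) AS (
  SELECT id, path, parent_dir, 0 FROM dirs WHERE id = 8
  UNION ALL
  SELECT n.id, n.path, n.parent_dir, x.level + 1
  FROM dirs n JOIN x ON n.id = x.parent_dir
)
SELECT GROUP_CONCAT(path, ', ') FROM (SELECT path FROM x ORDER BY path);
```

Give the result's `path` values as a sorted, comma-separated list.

build, log, root, usr

Base: id=8 (build), parent_dir=5, level 0.
Iteration 1: join on id=5 -> usr (id 5, parent_dir=2, level 1).
Iteration 2: join on id=2 -> root (id 2, parent_dir=1, level 2).
Iteration 3: join on id=1 -> log (id 1, parent_dir=NULL, level 3).
Iteration 4: parent_dir is NULL; no match; recursion stops.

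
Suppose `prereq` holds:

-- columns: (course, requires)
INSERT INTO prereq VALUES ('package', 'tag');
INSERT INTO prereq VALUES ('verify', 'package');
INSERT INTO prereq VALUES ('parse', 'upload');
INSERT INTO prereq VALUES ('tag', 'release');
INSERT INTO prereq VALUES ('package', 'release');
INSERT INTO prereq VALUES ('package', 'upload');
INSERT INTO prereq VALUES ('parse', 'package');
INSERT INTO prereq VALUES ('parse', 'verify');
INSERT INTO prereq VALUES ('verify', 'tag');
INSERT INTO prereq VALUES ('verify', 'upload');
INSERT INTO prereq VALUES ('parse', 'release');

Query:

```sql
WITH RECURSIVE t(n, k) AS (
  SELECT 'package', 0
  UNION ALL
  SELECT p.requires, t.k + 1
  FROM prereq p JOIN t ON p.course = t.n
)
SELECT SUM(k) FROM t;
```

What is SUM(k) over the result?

5

Base: (package, k=0).
Iteration 1: edges from {package} -> (release, k=1), (tag, k=1), (upload, k=1).
Iteration 2: edges from {release,tag,upload} -> (release, k=2).
Iteration 3: no outgoing edges from {release}; recursion stops.
SUM(k) = 0 + 1 + 1 + 1 + 2 = 5.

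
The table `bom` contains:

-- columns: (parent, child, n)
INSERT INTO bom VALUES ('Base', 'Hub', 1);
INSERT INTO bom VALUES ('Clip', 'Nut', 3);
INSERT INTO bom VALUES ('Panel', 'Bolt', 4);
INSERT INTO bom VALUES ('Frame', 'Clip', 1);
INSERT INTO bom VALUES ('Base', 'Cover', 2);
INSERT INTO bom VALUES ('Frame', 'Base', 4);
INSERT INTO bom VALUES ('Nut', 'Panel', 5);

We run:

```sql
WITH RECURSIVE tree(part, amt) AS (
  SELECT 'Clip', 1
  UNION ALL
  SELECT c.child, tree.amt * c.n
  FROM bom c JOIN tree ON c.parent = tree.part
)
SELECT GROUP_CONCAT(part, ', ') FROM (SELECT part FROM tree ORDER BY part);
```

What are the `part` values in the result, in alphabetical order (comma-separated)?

Base: (Clip, amt=1).
Iteration 1: components of {Clip} -> Nut = 1*3 = 3.
Iteration 2: components of {Nut} -> Panel = 3*5 = 15.
Iteration 3: components of {Panel} -> Bolt = 15*4 = 60.
Iteration 4: no further components; recursion stops.

Bolt, Clip, Nut, Panel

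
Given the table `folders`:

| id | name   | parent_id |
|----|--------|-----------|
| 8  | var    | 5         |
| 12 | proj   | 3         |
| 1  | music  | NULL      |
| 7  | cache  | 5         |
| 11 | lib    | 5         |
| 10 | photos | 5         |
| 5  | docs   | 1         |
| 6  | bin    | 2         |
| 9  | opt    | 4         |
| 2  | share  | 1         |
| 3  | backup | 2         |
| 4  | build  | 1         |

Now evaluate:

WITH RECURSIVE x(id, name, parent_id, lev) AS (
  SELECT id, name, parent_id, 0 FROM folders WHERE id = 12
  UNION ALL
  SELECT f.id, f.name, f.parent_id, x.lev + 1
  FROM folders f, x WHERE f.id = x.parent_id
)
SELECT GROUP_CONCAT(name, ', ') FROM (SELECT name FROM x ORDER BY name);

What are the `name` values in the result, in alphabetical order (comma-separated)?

Base: id=12 (proj), parent_id=3, lev 0.
Iteration 1: join on id=3 -> backup (id 3, parent_id=2, lev 1).
Iteration 2: join on id=2 -> share (id 2, parent_id=1, lev 2).
Iteration 3: join on id=1 -> music (id 1, parent_id=NULL, lev 3).
Iteration 4: parent_id is NULL; no match; recursion stops.

backup, music, proj, share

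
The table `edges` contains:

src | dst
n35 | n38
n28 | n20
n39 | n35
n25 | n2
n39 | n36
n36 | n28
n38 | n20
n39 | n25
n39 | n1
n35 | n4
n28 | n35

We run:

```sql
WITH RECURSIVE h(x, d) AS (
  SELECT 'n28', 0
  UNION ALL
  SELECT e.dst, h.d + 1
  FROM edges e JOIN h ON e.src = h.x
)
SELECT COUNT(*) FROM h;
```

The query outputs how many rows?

Base: (n28, d=0).
Iteration 1: edges from {n28} -> (n20, d=1), (n35, d=1).
Iteration 2: edges from {n20,n35} -> (n38, d=2), (n4, d=2).
Iteration 3: edges from {n38,n4} -> (n20, d=3).
Iteration 4: no outgoing edges from {n20}; recursion stops.
Total rows emitted: 6.

6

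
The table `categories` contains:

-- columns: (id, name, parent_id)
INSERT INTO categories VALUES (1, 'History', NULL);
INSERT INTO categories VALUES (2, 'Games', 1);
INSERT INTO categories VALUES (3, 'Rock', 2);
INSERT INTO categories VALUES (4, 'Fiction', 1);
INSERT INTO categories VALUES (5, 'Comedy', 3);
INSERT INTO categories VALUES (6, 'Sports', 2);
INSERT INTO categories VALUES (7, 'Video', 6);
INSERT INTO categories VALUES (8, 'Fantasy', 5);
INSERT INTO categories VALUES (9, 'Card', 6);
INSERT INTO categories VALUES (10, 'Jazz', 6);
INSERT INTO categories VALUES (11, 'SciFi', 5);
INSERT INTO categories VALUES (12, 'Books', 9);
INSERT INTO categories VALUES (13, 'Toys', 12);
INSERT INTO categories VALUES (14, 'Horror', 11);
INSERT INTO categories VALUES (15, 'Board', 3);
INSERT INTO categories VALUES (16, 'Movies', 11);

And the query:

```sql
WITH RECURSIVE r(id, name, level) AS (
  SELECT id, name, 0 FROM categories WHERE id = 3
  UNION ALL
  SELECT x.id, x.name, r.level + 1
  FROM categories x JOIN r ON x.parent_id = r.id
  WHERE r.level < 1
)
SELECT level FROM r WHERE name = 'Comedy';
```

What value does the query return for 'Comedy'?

Base: id=3 (Rock) at level 0.
Iteration 1: rows with parent_id in {3} -> Comedy (id 5, level 1), Board (id 15, level 1).
Iteration 2: level < 1 fails for all current rows; recursion stops.

1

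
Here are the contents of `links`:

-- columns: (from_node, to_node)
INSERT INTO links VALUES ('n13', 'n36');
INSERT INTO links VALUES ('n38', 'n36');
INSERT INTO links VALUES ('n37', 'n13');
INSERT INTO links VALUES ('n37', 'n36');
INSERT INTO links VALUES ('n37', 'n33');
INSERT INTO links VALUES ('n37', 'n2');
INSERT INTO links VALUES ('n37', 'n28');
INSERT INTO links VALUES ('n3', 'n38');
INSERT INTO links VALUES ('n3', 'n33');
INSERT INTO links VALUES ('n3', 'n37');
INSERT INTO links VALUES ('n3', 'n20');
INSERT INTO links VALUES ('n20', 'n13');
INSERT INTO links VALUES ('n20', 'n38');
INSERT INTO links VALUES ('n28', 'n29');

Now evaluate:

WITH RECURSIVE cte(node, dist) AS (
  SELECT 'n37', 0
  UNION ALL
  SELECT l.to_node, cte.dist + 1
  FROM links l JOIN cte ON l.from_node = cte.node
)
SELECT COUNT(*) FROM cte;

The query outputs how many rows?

Base: (n37, dist=0).
Iteration 1: edges from {n37} -> (n13, dist=1), (n2, dist=1), (n28, dist=1), (n33, dist=1), (n36, dist=1).
Iteration 2: edges from {n13,n2,n28,n33,n36} -> (n29, dist=2), (n36, dist=2).
Iteration 3: no outgoing edges from {n29,n36}; recursion stops.
Total rows emitted: 8.

8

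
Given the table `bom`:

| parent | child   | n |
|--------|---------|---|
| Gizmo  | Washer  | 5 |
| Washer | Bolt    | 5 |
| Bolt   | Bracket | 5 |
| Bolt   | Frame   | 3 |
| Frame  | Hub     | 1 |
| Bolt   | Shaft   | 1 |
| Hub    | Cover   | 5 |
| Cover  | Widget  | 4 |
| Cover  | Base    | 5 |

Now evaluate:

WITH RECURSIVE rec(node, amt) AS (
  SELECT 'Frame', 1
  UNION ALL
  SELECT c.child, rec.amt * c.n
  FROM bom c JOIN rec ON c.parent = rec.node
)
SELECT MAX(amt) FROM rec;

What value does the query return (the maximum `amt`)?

Base: (Frame, amt=1).
Iteration 1: components of {Frame} -> Hub = 1*1 = 1.
Iteration 2: components of {Hub} -> Cover = 1*5 = 5.
Iteration 3: components of {Cover} -> Base = 5*5 = 25, Widget = 5*4 = 20.
Iteration 4: no further components; recursion stops.
amt values: 1, 1, 5, 20, 25; the maximum is 25.

25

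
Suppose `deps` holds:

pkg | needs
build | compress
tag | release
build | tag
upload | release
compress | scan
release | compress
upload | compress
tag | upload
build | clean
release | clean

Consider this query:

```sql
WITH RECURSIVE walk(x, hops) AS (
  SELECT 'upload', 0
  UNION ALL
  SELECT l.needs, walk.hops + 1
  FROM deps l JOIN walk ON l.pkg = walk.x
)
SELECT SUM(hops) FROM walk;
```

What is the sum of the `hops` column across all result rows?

Base: (upload, hops=0).
Iteration 1: edges from {upload} -> (compress, hops=1), (release, hops=1).
Iteration 2: edges from {compress,release} -> (clean, hops=2), (compress, hops=2), (scan, hops=2).
Iteration 3: edges from {clean,compress,scan} -> (scan, hops=3).
Iteration 4: no outgoing edges from {scan}; recursion stops.
SUM(hops) = 0 + 1 + 1 + 2 + 2 + 2 + 3 = 11.

11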